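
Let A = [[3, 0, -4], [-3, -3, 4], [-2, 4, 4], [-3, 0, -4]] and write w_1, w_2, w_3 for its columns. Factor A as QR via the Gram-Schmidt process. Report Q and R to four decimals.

w_1 = (3, -3, -2, -3); ‖w_1‖ = 5.5678, so q_1 = (0.5388, -0.5388, -0.3592, -0.5388).
q_1·w_2 = 0.5388·0 + (-0.5388)·(-3) + (-0.3592)·4 + (-0.5388)·0 = 0.1796.
u_2 = w_2 − 0.1796·q_1 = (-0.0968, -2.9032, 4.0645, 0.0968).
‖u_2‖ = 4.9968, so q_2 = (-0.0194, -0.5810, 0.8134, 0.0194).
q_1·w_3 = 0.5388·(-4) + (-0.5388)·4 + (-0.3592)·4 + (-0.5388)·(-4) = -3.5921; q_2·w_3 = (-0.0194)·(-4) + (-0.5810)·4 + 0.8134·4 + 0.0194·(-4) = 0.9296.
u_3 = w_3 + 3.5921·q_1 − 0.9296·q_2 = (-2.0465, 2.6047, 1.9535, -5.9535).
‖u_3‖ = 7.0875, so q_3 = (-0.2887, 0.3675, 0.2756, -0.8400).

Q = [[0.5388, -0.0194, -0.2887], [-0.5388, -0.5810, 0.3675], [-0.3592, 0.8134, 0.2756], [-0.5388, 0.0194, -0.8400]], R = [[5.5678, 0.1796, -3.5921], [0.0000, 4.9968, 0.9296], [0.0000, 0.0000, 7.0875]]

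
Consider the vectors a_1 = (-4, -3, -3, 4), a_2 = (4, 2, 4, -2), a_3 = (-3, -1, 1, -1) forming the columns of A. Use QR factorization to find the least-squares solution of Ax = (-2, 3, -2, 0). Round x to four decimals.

q_1 = a_1/‖a_1‖ = (-4, -3, -3, 4)/7.0711 = (-0.5657, -0.4243, -0.4243, 0.5657).
r_{12} = q_1·a_2 = -5.9397.
u_2 = a_2 + 5.9397·q_1 = (0.6400, -0.5200, 1.4800, 1.3600).
‖u_2‖ = 2.1726, so q_2 = (0.2946, -0.2393, 0.6812, 0.6260).
r_{13} = q_1·a_3 = 1.1314; r_{23} = q_2·a_3 = -0.5892.
u_3 = a_3 − 1.1314·q_1 + 0.5892·q_2 = (-2.1864, -0.6610, 1.8814, -1.2712).
‖u_3‖ = 3.2207, so q_3 = (-0.6789, -0.2052, 0.5841, -0.3947).
Qᵀb = (0.7071, -2.6697, -0.4263).
Back-substitute: x_3 = -0.4263/3.2207 = -0.1324.
x_2 = (-2.6697 + 0.5892·(-0.1324))/2.1726 = -1.2647.
x_1 = (0.7071 + 5.9397·(-1.2647) − 1.1314·(-0.1324))/7.0711 = -0.9412.

x = (-0.9412, -1.2647, -0.1324)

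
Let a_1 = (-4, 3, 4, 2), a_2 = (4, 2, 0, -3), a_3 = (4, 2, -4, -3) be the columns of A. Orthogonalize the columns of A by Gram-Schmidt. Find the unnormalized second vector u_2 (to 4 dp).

a_1 = (-4, 3, 4, 2); ‖a_1‖ = 6.7082, so q_1 = (-0.5963, 0.4472, 0.5963, 0.2981).
q_1·a_2 = (-0.5963)·4 + 0.4472·2 + 0.5963·0 + 0.2981·(-3) = -2.3851.
u_2 = a_2 + 2.3851·q_1 = (2.5778, 3.0667, 1.4222, -2.2889).

u_2 = (2.5778, 3.0667, 1.4222, -2.2889)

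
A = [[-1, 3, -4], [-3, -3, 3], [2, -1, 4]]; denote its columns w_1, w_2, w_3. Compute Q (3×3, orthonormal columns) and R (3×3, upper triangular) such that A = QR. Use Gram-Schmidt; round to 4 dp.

Q = [[-0.2673, 0.7775, 0.5692], [-0.8018, -0.5071, 0.3162], [0.5345, -0.3719, 0.7589]], R = [[3.7417, 1.0690, 0.8018], [0.0000, 4.2258, -6.1189], [0.0000, 0.0000, 1.7076]]

w_1 = (-1, -3, 2); ‖w_1‖ = 3.7417, so q_1 = (-0.2673, -0.8018, 0.5345).
q_1·w_2 = (-0.2673)·3 + (-0.8018)·(-3) + 0.5345·(-1) = 1.0690.
u_2 = w_2 − 1.0690·q_1 = (3.2857, -2.1429, -1.5714).
‖u_2‖ = 4.2258, so q_2 = (0.7775, -0.5071, -0.3719).
q_1·w_3 = (-0.2673)·(-4) + (-0.8018)·3 + 0.5345·4 = 0.8018; q_2·w_3 = 0.7775·(-4) + (-0.5071)·3 + (-0.3719)·4 = -6.1189.
u_3 = w_3 − 0.8018·q_1 + 6.1189·q_2 = (0.9720, 0.5400, 1.2960).
‖u_3‖ = 1.7076, so q_3 = (0.5692, 0.3162, 0.7589).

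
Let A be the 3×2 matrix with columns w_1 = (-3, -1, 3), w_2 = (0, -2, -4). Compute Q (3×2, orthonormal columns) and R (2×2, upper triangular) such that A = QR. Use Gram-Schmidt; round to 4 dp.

w_1 = (-3, -1, 3); ‖w_1‖ = 4.3589, so e_1 = (-0.6882, -0.2294, 0.6882).
e_1·w_2 = (-0.6882)·0 + (-0.2294)·(-2) + 0.6882·(-4) = -2.2942.
u_2 = w_2 + 2.2942·e_1 = (-1.5789, -2.5263, -2.4211).
‖u_2‖ = 3.8389, so e_2 = (-0.4113, -0.6581, -0.6307).

Q = [[-0.6882, -0.4113], [-0.2294, -0.6581], [0.6882, -0.6307]], R = [[4.3589, -2.2942], [0.0000, 3.8389]]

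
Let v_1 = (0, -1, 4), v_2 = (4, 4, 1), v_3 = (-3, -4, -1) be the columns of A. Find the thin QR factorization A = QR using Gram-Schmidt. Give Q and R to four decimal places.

Q = [[0.0000, 0.6963, 0.7177], [-0.2425, 0.6963, -0.6755], [0.9701, 0.1741, -0.1689]], R = [[4.1231, 0.0000, 0.0000], [0.0000, 5.7446, -5.0483], [0.0000, 0.0000, 0.7177]]

q_1 = v_1/‖v_1‖ = (0, -1, 4)/4.1231 = (0.0000, -0.2425, 0.9701).
r_{12} = q_1·v_2 = 0.0000.
u_2 = v_2 + 0.0000·q_1 = (4.0000, 4.0000, 1.0000).
‖u_2‖ = 5.7446, so q_2 = (0.6963, 0.6963, 0.1741).
r_{13} = q_1·v_3 = 0.0000; r_{23} = q_2·v_3 = -5.0483.
u_3 = v_3 + 0.0000·q_1 + 5.0483·q_2 = (0.5152, -0.4848, -0.1212).
‖u_3‖ = 0.7177, so q_3 = (0.7177, -0.6755, -0.1689).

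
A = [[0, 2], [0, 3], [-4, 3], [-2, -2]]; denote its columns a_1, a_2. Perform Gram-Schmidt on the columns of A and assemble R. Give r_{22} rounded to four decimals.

a_1 = (0, 0, -4, -2); ‖a_1‖ = 4.4721, so e_1 = (0.0000, 0.0000, -0.8944, -0.4472).
e_1·a_2 = 0.0000·2 + 0.0000·3 + (-0.8944)·3 + (-0.4472)·(-2) = -1.7889.
u_2 = a_2 + 1.7889·e_1 = (2.0000, 3.0000, 1.4000, -2.8000).
r_{22} = ‖u_2‖ = 4.7749.

r_{22} = 4.7749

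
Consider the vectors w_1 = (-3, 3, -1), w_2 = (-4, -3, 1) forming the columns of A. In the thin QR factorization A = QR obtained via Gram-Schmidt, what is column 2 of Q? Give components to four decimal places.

e_2 = (-0.7255, -0.6529, 0.2176)

w_1 = (-3, 3, -1); ‖w_1‖ = 4.3589, so e_1 = (-0.6882, 0.6882, -0.2294).
e_1·w_2 = (-0.6882)·(-4) + 0.6882·(-3) + (-0.2294)·1 = 0.4588.
u_2 = w_2 − 0.4588·e_1 = (-3.6842, -3.3158, 1.1053).
‖u_2‖ = 5.0783, so e_2 = (-0.7255, -0.6529, 0.2176).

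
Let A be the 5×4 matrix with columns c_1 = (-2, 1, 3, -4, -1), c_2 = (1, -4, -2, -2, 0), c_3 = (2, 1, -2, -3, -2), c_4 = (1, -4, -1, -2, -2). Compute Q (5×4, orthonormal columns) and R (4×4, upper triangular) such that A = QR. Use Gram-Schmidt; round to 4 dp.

Q = [[-0.3592, 0.1499, 0.4838, 0.0872], [0.1796, -0.7823, 0.5178, -0.2907], [0.5388, -0.3260, -0.4495, 0.3030], [-0.7184, -0.5085, -0.3443, 0.3220], [-0.1796, -0.0261, -0.4210, -0.8440]], R = [[5.5678, -0.7184, 0.8980, 0.1796], [0.0000, 4.9481, 1.7472, 4.6743], [0.0000, 0.0000, 4.2592, 0.3925], [0.0000, 0.0000, 0.0000, 1.9911]]

c_1 = (-2, 1, 3, -4, -1); ‖c_1‖ = 5.5678, so q_1 = (-0.3592, 0.1796, 0.5388, -0.7184, -0.1796).
q_1·c_2 = (-0.3592)·1 + 0.1796·(-4) + 0.5388·(-2) + (-0.7184)·(-2) + (-0.1796)·0 = -0.7184.
u_2 = c_2 + 0.7184·q_1 = (0.7419, -3.8710, -1.6129, -2.5161, -0.1290).
‖u_2‖ = 4.9481, so q_2 = (0.1499, -0.7823, -0.3260, -0.5085, -0.0261).
q_1·c_3 = (-0.3592)·2 + 0.1796·1 + 0.5388·(-2) + (-0.7184)·(-3) + (-0.1796)·(-2) = 0.8980; q_2·c_3 = 0.1499·2 + (-0.7823)·1 + (-0.3260)·(-2) + (-0.5085)·(-3) + (-0.0261)·(-2) = 1.7472.
u_3 = c_3 − 0.8980·q_1 − 1.7472·q_2 = (2.0606, 2.2055, -1.9144, -1.4664, -1.7931).
‖u_3‖ = 4.2592, so q_3 = (0.4838, 0.5178, -0.4495, -0.3443, -0.4210).
q_1·c_4 = (-0.3592)·1 + 0.1796·(-4) + 0.5388·(-1) + (-0.7184)·(-2) + (-0.1796)·(-2) = 0.1796; q_2·c_4 = 0.1499·1 + (-0.7823)·(-4) + (-0.3260)·(-1) + (-0.5085)·(-2) + (-0.0261)·(-2) = 4.6743; q_3·c_4 = 0.4838·1 + 0.5178·(-4) + (-0.4495)·(-1) + (-0.3443)·(-2) + (-0.4210)·(-2) = 0.3925.
u_4 = c_4 − 0.1796·q_1 − 4.6743·q_2 − 0.3925·q_3 = (0.1737, -0.5788, 0.6033, 0.6411, -1.6806).
‖u_4‖ = 1.9911, so q_4 = (0.0872, -0.2907, 0.3030, 0.3220, -0.8440).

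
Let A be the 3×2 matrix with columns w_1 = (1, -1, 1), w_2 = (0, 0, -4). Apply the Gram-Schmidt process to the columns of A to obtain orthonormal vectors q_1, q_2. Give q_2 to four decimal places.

q_2 = (0.4082, -0.4082, -0.8165)

w_1 = (1, -1, 1); ‖w_1‖ = 1.7321, so q_1 = (0.5774, -0.5774, 0.5774).
q_1·w_2 = 0.5774·0 + (-0.5774)·0 + 0.5774·(-4) = -2.3094.
u_2 = w_2 + 2.3094·q_1 = (1.3333, -1.3333, -2.6667).
‖u_2‖ = 3.2660, so q_2 = (0.4082, -0.4082, -0.8165).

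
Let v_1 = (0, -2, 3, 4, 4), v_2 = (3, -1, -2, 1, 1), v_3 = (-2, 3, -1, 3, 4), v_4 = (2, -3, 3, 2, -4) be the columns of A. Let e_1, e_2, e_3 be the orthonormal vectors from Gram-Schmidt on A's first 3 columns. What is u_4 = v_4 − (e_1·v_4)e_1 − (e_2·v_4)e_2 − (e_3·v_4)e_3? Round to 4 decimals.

u_4 = (0.3538, 0.8573, 0.2301, 2.6586, -2.4025)

v_1 = (0, -2, 3, 4, 4); ‖v_1‖ = 6.7082, so e_1 = (0.0000, -0.2981, 0.4472, 0.5963, 0.5963).
e_1·v_2 = 0.0000·3 + (-0.2981)·(-1) + 0.4472·(-2) + 0.5963·1 + 0.5963·1 = 0.5963.
u_2 = v_2 − 0.5963·e_1 = (3.0000, -0.8222, -2.2667, 0.6444, 0.6444).
‖u_2‖ = 3.9553, so e_2 = (0.7585, -0.2079, -0.5731, 0.1629, 0.1629).
e_1·v_3 = 0.0000·(-2) + (-0.2981)·3 + 0.4472·(-1) + 0.5963·3 + 0.5963·4 = 2.8324; e_2·v_3 = 0.7585·(-2) + (-0.2079)·3 + (-0.5731)·(-1) + 0.1629·3 + 0.1629·4 = -0.4270.
u_3 = v_3 − 2.8324·e_1 + 0.4270·e_2 = (-1.6761, 3.7557, -2.5114, 1.3807, 2.3807).
‖u_3‖ = 5.5494, so e_3 = (-0.3020, 0.6768, -0.4525, 0.2488, 0.4290).
e_1·v_4 = 0.0000·2 + (-0.2981)·(-3) + 0.4472·3 + 0.5963·2 + 0.5963·(-4) = 1.0435; e_2·v_4 = 0.7585·2 + (-0.2079)·(-3) + (-0.5731)·3 + 0.1629·2 + 0.1629·(-4) = 0.0955; e_3·v_4 = (-0.3020)·2 + 0.6768·(-3) + (-0.4525)·3 + 0.2488·2 + 0.4290·(-4) = -5.2105.
u_4 = v_4 − 1.0435·e_1 − 0.0955·e_2 + 5.2105·e_3 = (0.3538, 0.8573, 0.2301, 2.6586, -2.4025).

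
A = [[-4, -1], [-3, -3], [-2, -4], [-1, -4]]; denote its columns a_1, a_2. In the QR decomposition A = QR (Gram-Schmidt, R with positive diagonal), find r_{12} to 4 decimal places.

r_{12} = 4.5644

a_1 = (-4, -3, -2, -1); ‖a_1‖ = 5.4772, so q_1 = (-0.7303, -0.5477, -0.3651, -0.1826).
r_{12} = q_1·a_2 = 4.5644.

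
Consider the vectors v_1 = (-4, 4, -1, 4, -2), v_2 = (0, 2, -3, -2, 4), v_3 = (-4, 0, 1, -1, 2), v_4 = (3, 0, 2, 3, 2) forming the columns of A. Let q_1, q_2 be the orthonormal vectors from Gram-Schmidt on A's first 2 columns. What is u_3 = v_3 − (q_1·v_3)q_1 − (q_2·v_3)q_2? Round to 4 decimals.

u_3 = (-3.3828, -1.0882, 1.8608, -1.1462, 1.3666)

v_1 = (-4, 4, -1, 4, -2); ‖v_1‖ = 7.2801, so q_1 = (-0.5494, 0.5494, -0.1374, 0.5494, -0.2747).
q_1·v_2 = (-0.5494)·0 + 0.5494·2 + (-0.1374)·(-3) + 0.5494·(-2) + (-0.2747)·4 = -0.6868.
u_2 = v_2 + 0.6868·q_1 = (-0.3774, 2.3774, -3.0943, -1.6226, 3.8113).
‖u_2‖ = 5.7034, so q_2 = (-0.0662, 0.4168, -0.5425, -0.2845, 0.6683).
q_1·v_3 = (-0.5494)·(-4) + 0.5494·0 + (-0.1374)·1 + 0.5494·(-1) + (-0.2747)·2 = 0.9615; q_2·v_3 = (-0.0662)·(-4) + 0.4168·0 + (-0.5425)·1 + (-0.2845)·(-1) + 0.6683·2 = 1.3431.
u_3 = v_3 − 0.9615·q_1 − 1.3431·q_2 = (-3.3828, -1.0882, 1.8608, -1.1462, 1.3666).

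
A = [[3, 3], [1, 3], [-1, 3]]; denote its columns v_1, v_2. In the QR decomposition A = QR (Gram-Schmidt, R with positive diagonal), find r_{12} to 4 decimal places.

v_1 = (3, 1, -1); ‖v_1‖ = 3.3166, so q_1 = (0.9045, 0.3015, -0.3015).
r_{12} = q_1·v_2 = 2.7136.

r_{12} = 2.7136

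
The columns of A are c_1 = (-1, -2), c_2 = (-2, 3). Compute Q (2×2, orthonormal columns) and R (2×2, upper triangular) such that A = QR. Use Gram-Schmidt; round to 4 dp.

e_1 = c_1/‖c_1‖ = (-1, -2)/2.2361 = (-0.4472, -0.8944).
r_{12} = e_1·c_2 = -1.7889.
u_2 = c_2 + 1.7889·e_1 = (-2.8000, 1.4000).
‖u_2‖ = 3.1305, so e_2 = (-0.8944, 0.4472).

Q = [[-0.4472, -0.8944], [-0.8944, 0.4472]], R = [[2.2361, -1.7889], [0.0000, 3.1305]]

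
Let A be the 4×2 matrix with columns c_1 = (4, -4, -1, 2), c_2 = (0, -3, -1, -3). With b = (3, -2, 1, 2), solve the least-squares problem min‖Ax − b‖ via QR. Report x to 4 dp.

x = (0.6789, -0.3028)

c_1 = (4, -4, -1, 2); ‖c_1‖ = 6.0828, so e_1 = (0.6576, -0.6576, -0.1644, 0.3288).
e_1·c_2 = 0.6576·0 + (-0.6576)·(-3) + (-0.1644)·(-1) + 0.3288·(-3) = 1.1508.
u_2 = c_2 − 1.1508·e_1 = (-0.7568, -2.2432, -0.8108, -3.3784).
‖u_2‖ = 4.2042, so e_2 = (-0.1800, -0.5336, -0.1929, -0.8036).
Qᵀb = (3.7812, -1.2728).
Back-substitute: x_2 = -1.2728/4.2042 = -0.3028.
x_1 = (3.7812 − 1.1508·(-0.3028))/6.0828 = 0.6789.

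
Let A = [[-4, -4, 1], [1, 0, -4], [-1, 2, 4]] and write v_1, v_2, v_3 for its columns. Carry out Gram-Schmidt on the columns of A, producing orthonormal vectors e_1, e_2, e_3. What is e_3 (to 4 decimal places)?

e_1 = v_1/‖v_1‖ = (-4, 1, -1)/4.2426 = (-0.9428, 0.2357, -0.2357).
r_{12} = e_1·v_2 = 3.2998.
u_2 = v_2 − 3.2998·e_1 = (-0.8889, -0.7778, 2.7778).
‖u_2‖ = 3.0185, so e_2 = (-0.2945, -0.2577, 0.9203).
r_{13} = e_1·v_3 = -2.8284; r_{23} = e_2·v_3 = 4.4173.
u_3 = v_3 + 2.8284·e_1 − 4.4173·e_2 = (-0.3659, -2.1951, -0.7317).
‖u_3‖ = 2.3426, so e_3 = (-0.1562, -0.9370, -0.3123).

e_3 = (-0.1562, -0.9370, -0.3123)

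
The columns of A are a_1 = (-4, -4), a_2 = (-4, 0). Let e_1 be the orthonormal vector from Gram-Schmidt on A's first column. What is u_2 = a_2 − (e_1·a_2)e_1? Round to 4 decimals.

u_2 = (-2.0000, 2.0000)

a_1 = (-4, -4); ‖a_1‖ = 5.6569, so e_1 = (-0.7071, -0.7071).
e_1·a_2 = (-0.7071)·(-4) + (-0.7071)·0 = 2.8284.
u_2 = a_2 − 2.8284·e_1 = (-2.0000, 2.0000).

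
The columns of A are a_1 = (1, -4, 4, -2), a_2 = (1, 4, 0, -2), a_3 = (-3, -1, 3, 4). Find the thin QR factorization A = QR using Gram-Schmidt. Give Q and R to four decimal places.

a_1 = (1, -4, 4, -2); ‖a_1‖ = 6.0828, so q_1 = (0.1644, -0.6576, 0.6576, -0.3288).
q_1·a_2 = 0.1644·1 + (-0.6576)·4 + 0.6576·0 + (-0.3288)·(-2) = -1.8084.
u_2 = a_2 + 1.8084·q_1 = (1.2973, 2.8108, 1.1892, -2.5946).
‖u_2‖ = 4.2107, so q_2 = (0.3081, 0.6675, 0.2824, -0.6162).
q_1·a_3 = 0.1644·(-3) + (-0.6576)·(-1) + 0.6576·3 + (-0.3288)·4 = 0.8220; q_2·a_3 = 0.3081·(-3) + 0.6675·(-1) + 0.2824·3 + (-0.6162)·4 = -3.2094.
u_3 = a_3 − 0.8220·q_1 + 3.2094·q_2 = (-2.1463, 1.6829, 3.3659, 2.2927).
‖u_3‖ = 4.9015, so q_3 = (-0.4379, 0.3434, 0.6867, 0.4678).

Q = [[0.1644, 0.3081, -0.4379], [-0.6576, 0.6675, 0.3434], [0.6576, 0.2824, 0.6867], [-0.3288, -0.6162, 0.4678]], R = [[6.0828, -1.8084, 0.8220], [0.0000, 4.2107, -3.2094], [0.0000, 0.0000, 4.9015]]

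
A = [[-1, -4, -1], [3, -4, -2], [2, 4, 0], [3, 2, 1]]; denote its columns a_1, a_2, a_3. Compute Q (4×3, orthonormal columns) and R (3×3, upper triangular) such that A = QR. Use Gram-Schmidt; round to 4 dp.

Q = [[-0.2085, -0.5265, -0.0081], [0.6255, -0.6734, -0.2823], [0.4170, 0.4898, -0.6453], [0.6255, 0.1714, 0.7098]], R = [[4.7958, 1.2511, -0.4170], [0.0000, 7.1017, 2.0448], [0.0000, 0.0000, 1.2825]]

a_1 = (-1, 3, 2, 3); ‖a_1‖ = 4.7958, so q_1 = (-0.2085, 0.6255, 0.4170, 0.6255).
q_1·a_2 = (-0.2085)·(-4) + 0.6255·(-4) + 0.4170·4 + 0.6255·2 = 1.2511.
u_2 = a_2 − 1.2511·q_1 = (-3.7391, -4.7826, 3.4783, 1.2174).
‖u_2‖ = 7.1017, so q_2 = (-0.5265, -0.6734, 0.4898, 0.1714).
q_1·a_3 = (-0.2085)·(-1) + 0.6255·(-2) + 0.4170·0 + 0.6255·1 = -0.4170; q_2·a_3 = (-0.5265)·(-1) + (-0.6734)·(-2) + 0.4898·0 + 0.1714·1 = 2.0448.
u_3 = a_3 + 0.4170·q_1 − 2.0448·q_2 = (-0.0103, -0.3621, -0.8276, 0.9103).
‖u_3‖ = 1.2825, so q_3 = (-0.0081, -0.2823, -0.6453, 0.7098).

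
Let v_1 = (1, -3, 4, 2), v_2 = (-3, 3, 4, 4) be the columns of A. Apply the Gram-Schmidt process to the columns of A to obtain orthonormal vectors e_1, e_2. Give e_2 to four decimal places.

e_2 = (-0.5057, 0.6247, 0.3570, 0.4760)

e_1 = v_1/‖v_1‖ = (1, -3, 4, 2)/5.4772 = (0.1826, -0.5477, 0.7303, 0.3651).
r_{12} = e_1·v_2 = 2.1909.
u_2 = v_2 − 2.1909·e_1 = (-3.4000, 4.2000, 2.4000, 3.2000).
‖u_2‖ = 6.7231, so e_2 = (-0.5057, 0.6247, 0.3570, 0.4760).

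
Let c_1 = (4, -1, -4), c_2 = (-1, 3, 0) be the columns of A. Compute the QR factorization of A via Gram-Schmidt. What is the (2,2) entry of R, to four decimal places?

c_1 = (4, -1, -4); ‖c_1‖ = 5.7446, so e_1 = (0.6963, -0.1741, -0.6963).
e_1·c_2 = 0.6963·(-1) + (-0.1741)·3 + (-0.6963)·0 = -1.2185.
u_2 = c_2 + 1.2185·e_1 = (-0.1515, 2.7879, -0.8485).
r_{22} = ‖u_2‖ = 2.9181.

r_{22} = 2.9181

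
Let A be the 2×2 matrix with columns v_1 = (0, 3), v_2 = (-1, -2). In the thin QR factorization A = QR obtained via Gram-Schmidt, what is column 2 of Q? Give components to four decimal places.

e_2 = (-1.0000, 0.0000)

e_1 = v_1/‖v_1‖ = (0, 3)/3.0000 = (0.0000, 1.0000).
r_{12} = e_1·v_2 = -2.0000.
u_2 = v_2 + 2.0000·e_1 = (-1.0000, 0.0000).
‖u_2‖ = 1.0000, so e_2 = (-1.0000, 0.0000).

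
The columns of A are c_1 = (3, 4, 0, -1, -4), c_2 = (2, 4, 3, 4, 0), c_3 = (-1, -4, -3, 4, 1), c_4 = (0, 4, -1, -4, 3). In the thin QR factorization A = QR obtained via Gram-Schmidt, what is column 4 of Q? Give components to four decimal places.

q_4 = (0.0621, 0.5152, -0.6210, -0.0805, 0.5819)

c_1 = (3, 4, 0, -1, -4); ‖c_1‖ = 6.4807, so q_1 = (0.4629, 0.6172, 0.0000, -0.1543, -0.6172).
q_1·c_2 = 0.4629·2 + 0.6172·4 + 0.0000·3 + (-0.1543)·4 + (-0.6172)·0 = 2.7775.
u_2 = c_2 − 2.7775·q_1 = (0.7143, 2.2857, 3.0000, 4.4286, 1.7143).
‖u_2‖ = 6.1062, so q_2 = (0.1170, 0.3743, 0.4913, 0.7253, 0.2807).
q_1·c_3 = 0.4629·(-1) + 0.6172·(-4) + 0.0000·(-3) + (-0.1543)·4 + (-0.6172)·1 = -4.1662; q_2·c_3 = 0.1170·(-1) + 0.3743·(-4) + 0.4913·(-3) + 0.7253·4 + 0.2807·1 = 0.0936.
u_3 = c_3 + 4.1662·q_1 − 0.0936·q_2 = (0.9176, -1.4636, -3.0460, 3.2893, -1.5977).
‖u_3‖ = 5.0630, so q_3 = (0.1812, -0.2891, -0.6016, 0.6497, -0.3156).
q_1·c_4 = 0.4629·0 + 0.6172·4 + 0.0000·(-1) + (-0.1543)·(-4) + (-0.6172)·3 = 1.2344; q_2·c_4 = 0.1170·0 + 0.3743·4 + 0.4913·(-1) + 0.7253·(-4) + 0.2807·3 = -1.0528; q_3·c_4 = 0.1812·0 + (-0.2891)·4 + (-0.6016)·(-1) + 0.6497·(-4) + (-0.3156)·3 = -4.1001.
u_4 = c_4 − 1.2344·q_1 + 1.0528·q_2 + 4.1001·q_3 = (0.2948, 2.4470, -2.9494, -0.3823, 2.7636).
‖u_4‖ = 4.7495, so q_4 = (0.0621, 0.5152, -0.6210, -0.0805, 0.5819).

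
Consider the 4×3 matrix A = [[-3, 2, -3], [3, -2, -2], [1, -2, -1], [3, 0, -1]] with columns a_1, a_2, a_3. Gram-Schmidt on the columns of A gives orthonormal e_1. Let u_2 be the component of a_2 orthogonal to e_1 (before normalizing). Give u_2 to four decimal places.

u_2 = (0.5000, -0.5000, -1.5000, 1.5000)

e_1 = a_1/‖a_1‖ = (-3, 3, 1, 3)/5.2915 = (-0.5669, 0.5669, 0.1890, 0.5669).
r_{12} = e_1·a_2 = -2.6458.
u_2 = a_2 + 2.6458·e_1 = (0.5000, -0.5000, -1.5000, 1.5000).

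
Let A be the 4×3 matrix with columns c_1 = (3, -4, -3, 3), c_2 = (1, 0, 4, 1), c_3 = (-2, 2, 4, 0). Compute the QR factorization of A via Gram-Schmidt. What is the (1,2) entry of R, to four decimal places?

r_{12} = -0.9150

c_1 = (3, -4, -3, 3); ‖c_1‖ = 6.5574, so q_1 = (0.4575, -0.6100, -0.4575, 0.4575).
r_{12} = q_1·c_2 = -0.9150.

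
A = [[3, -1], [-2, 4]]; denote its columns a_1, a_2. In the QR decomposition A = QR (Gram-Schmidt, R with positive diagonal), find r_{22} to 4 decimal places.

r_{22} = 2.7735

a_1 = (3, -2); ‖a_1‖ = 3.6056, so e_1 = (0.8321, -0.5547).
e_1·a_2 = 0.8321·(-1) + (-0.5547)·4 = -3.0509.
u_2 = a_2 + 3.0509·e_1 = (1.5385, 2.3077).
r_{22} = ‖u_2‖ = 2.7735.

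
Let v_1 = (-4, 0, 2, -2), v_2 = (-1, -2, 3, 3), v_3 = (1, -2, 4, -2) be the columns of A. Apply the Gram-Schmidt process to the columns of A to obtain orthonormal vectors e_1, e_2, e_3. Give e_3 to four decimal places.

v_1 = (-4, 0, 2, -2); ‖v_1‖ = 4.8990, so e_1 = (-0.8165, 0.0000, 0.4082, -0.4082).
e_1·v_2 = (-0.8165)·(-1) + 0.0000·(-2) + 0.4082·3 + (-0.4082)·3 = 0.8165.
u_2 = v_2 − 0.8165·e_1 = (-0.3333, -2.0000, 2.6667, 3.3333).
‖u_2‖ = 4.7258, so e_2 = (-0.0705, -0.4232, 0.5643, 0.7053).
e_1·v_3 = (-0.8165)·1 + 0.0000·(-2) + 0.4082·4 + (-0.4082)·(-2) = 1.6330; e_2·v_3 = (-0.0705)·1 + (-0.4232)·(-2) + 0.5643·4 + 0.7053·(-2) = 1.6223.
u_3 = v_3 − 1.6330·e_1 − 1.6223·e_2 = (2.4478, -1.3134, 2.4179, -2.4776).
‖u_3‖ = 4.4386, so e_3 = (0.5515, -0.2959, 0.5447, -0.5582).

e_3 = (0.5515, -0.2959, 0.5447, -0.5582)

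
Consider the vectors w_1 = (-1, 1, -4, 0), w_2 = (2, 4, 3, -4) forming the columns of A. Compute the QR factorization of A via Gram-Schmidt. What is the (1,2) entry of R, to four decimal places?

e_1 = w_1/‖w_1‖ = (-1, 1, -4, 0)/4.2426 = (-0.2357, 0.2357, -0.9428, 0.0000).
r_{12} = e_1·w_2 = -2.3570.

r_{12} = -2.3570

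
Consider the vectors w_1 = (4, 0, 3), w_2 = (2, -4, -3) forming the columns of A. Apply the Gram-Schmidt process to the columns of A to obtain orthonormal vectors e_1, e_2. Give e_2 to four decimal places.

e_1 = w_1/‖w_1‖ = (4, 0, 3)/5.0000 = (0.8000, 0.0000, 0.6000).
r_{12} = e_1·w_2 = -0.2000.
u_2 = w_2 + 0.2000·e_1 = (2.1600, -4.0000, -2.8800).
‖u_2‖ = 5.3814, so e_2 = (0.4014, -0.7433, -0.5352).

e_2 = (0.4014, -0.7433, -0.5352)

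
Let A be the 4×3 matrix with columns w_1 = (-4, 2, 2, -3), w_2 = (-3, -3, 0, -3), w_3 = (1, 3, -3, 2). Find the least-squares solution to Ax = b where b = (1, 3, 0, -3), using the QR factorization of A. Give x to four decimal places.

w_1 = (-4, 2, 2, -3); ‖w_1‖ = 5.7446, so q_1 = (-0.6963, 0.3482, 0.3482, -0.5222).
q_1·w_2 = (-0.6963)·(-3) + 0.3482·(-3) + 0.3482·0 + (-0.5222)·(-3) = 2.6112.
u_2 = w_2 − 2.6112·q_1 = (-1.1818, -3.9091, -0.9091, -1.6364).
‖u_2‖ = 4.4924, so q_2 = (-0.2631, -0.8702, -0.2024, -0.3643).
q_1·w_3 = (-0.6963)·1 + 0.3482·3 + 0.3482·(-3) + (-0.5222)·2 = -1.7408; q_2·w_3 = (-0.2631)·1 + (-0.8702)·3 + (-0.2024)·(-3) + (-0.3643)·2 = -2.9949.
u_3 = w_3 + 1.7408·q_1 + 2.9949·q_2 = (-1.0000, 1.0000, -3.0000, 0.0000).
‖u_3‖ = 3.3166, so q_3 = (-0.3015, 0.3015, -0.9045, 0.0000).
Qᵀb = (1.9149, -1.7808, 0.6030).
Back-substitute: x_3 = 0.6030/3.3166 = 0.1818.
x_2 = (-1.7808 + 2.9949·0.1818)/4.4924 = -0.2752.
x_1 = (1.9149 − 2.6112·(-0.2752) + 1.7408·0.1818)/5.7446 = 0.5135.

x = (0.5135, -0.2752, 0.1818)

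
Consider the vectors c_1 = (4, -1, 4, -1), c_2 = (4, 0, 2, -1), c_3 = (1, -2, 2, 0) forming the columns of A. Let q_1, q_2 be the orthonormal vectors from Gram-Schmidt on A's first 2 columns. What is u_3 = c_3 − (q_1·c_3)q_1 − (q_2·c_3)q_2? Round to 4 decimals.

u_3 = (0.2809, -0.9438, -0.4719, 0.1798)

c_1 = (4, -1, 4, -1); ‖c_1‖ = 5.8310, so q_1 = (0.6860, -0.1715, 0.6860, -0.1715).
q_1·c_2 = 0.6860·4 + (-0.1715)·0 + 0.6860·2 + (-0.1715)·(-1) = 4.2875.
u_2 = c_2 − 4.2875·q_1 = (1.0588, 0.7353, -0.9412, -0.2647).
‖u_2‖ = 1.6179, so q_2 = (0.6544, 0.4545, -0.5817, -0.1636).
q_1·c_3 = 0.6860·1 + (-0.1715)·(-2) + 0.6860·2 + (-0.1715)·0 = 2.4010; q_2·c_3 = 0.6544·1 + 0.4545·(-2) + (-0.5817)·2 + (-0.1636)·0 = -1.4179.
u_3 = c_3 − 2.4010·q_1 + 1.4179·q_2 = (0.2809, -0.9438, -0.4719, 0.1798).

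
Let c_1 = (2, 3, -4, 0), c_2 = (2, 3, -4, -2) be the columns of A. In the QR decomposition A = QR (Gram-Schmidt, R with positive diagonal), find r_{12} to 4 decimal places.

c_1 = (2, 3, -4, 0); ‖c_1‖ = 5.3852, so e_1 = (0.3714, 0.5571, -0.7428, 0.0000).
r_{12} = e_1·c_2 = 5.3852.

r_{12} = 5.3852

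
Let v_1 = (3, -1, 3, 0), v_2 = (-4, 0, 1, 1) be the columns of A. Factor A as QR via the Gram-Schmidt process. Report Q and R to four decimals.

Q = [[0.6882, -0.6958], [-0.2294, -0.1278], [0.6882, 0.6532], [0.0000, 0.2698]], R = [[4.3589, -2.0647], [0.0000, 3.7063]]

q_1 = v_1/‖v_1‖ = (3, -1, 3, 0)/4.3589 = (0.6882, -0.2294, 0.6882, 0.0000).
r_{12} = q_1·v_2 = -2.0647.
u_2 = v_2 + 2.0647·q_1 = (-2.5789, -0.4737, 2.4211, 1.0000).
‖u_2‖ = 3.7063, so q_2 = (-0.6958, -0.1278, 0.6532, 0.2698).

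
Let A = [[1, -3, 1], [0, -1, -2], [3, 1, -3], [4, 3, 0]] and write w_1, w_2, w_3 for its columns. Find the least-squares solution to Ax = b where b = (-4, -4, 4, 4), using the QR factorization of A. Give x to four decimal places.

x = (0.2509, 1.4465, -0.0148)

w_1 = (1, 0, 3, 4); ‖w_1‖ = 5.0990, so e_1 = (0.1961, 0.0000, 0.5883, 0.7845).
e_1·w_2 = 0.1961·(-3) + 0.0000·(-1) + 0.5883·1 + 0.7845·3 = 2.3534.
u_2 = w_2 − 2.3534·e_1 = (-3.4615, -1.0000, -0.3846, 1.1538).
‖u_2‖ = 3.8028, so e_2 = (-0.9103, -0.2630, -0.1011, 0.3034).
e_1·w_3 = 0.1961·1 + 0.0000·(-2) + 0.5883·(-3) + 0.7845·0 = -1.5689; e_2·w_3 = (-0.9103)·1 + (-0.2630)·(-2) + (-0.1011)·(-3) + 0.3034·0 = -0.0809.
u_3 = w_3 + 1.5689·e_1 + 0.0809·e_2 = (1.2340, -2.0213, -2.0851, 1.2553).
‖u_3‖ = 3.3959, so e_3 = (0.3634, -0.5952, -0.6140, 0.3697).
Qᵀb = (4.7068, 5.5020, -0.0501).
Back-substitute: x_3 = -0.0501/3.3959 = -0.0148.
x_2 = (5.5020 + 0.0809·(-0.0148))/3.8028 = 1.4465.
x_1 = (4.7068 − 2.3534·1.4465 + 1.5689·(-0.0148))/5.0990 = 0.2509.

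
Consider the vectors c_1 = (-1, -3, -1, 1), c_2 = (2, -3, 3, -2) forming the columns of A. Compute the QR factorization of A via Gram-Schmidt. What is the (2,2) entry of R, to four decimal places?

c_1 = (-1, -3, -1, 1); ‖c_1‖ = 3.4641, so q_1 = (-0.2887, -0.8660, -0.2887, 0.2887).
q_1·c_2 = (-0.2887)·2 + (-0.8660)·(-3) + (-0.2887)·3 + 0.2887·(-2) = 0.5774.
u_2 = c_2 − 0.5774·q_1 = (2.1667, -2.5000, 3.1667, -2.1667).
r_{22} = ‖u_2‖ = 5.0662.

r_{22} = 5.0662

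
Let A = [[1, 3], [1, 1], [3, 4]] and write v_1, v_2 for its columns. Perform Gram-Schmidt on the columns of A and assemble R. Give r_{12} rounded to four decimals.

v_1 = (1, 1, 3); ‖v_1‖ = 3.3166, so e_1 = (0.3015, 0.3015, 0.9045).
r_{12} = e_1·v_2 = 4.8242.

r_{12} = 4.8242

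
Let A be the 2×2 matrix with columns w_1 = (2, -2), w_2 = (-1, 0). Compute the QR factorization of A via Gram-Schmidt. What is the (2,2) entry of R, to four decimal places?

w_1 = (2, -2); ‖w_1‖ = 2.8284, so e_1 = (0.7071, -0.7071).
e_1·w_2 = 0.7071·(-1) + (-0.7071)·0 = -0.7071.
u_2 = w_2 + 0.7071·e_1 = (-0.5000, -0.5000).
r_{22} = ‖u_2‖ = 0.7071.

r_{22} = 0.7071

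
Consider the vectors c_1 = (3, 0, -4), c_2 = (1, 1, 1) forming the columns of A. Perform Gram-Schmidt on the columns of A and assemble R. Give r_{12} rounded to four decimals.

r_{12} = -0.2000

c_1 = (3, 0, -4); ‖c_1‖ = 5.0000, so q_1 = (0.6000, 0.0000, -0.8000).
r_{12} = q_1·c_2 = -0.2000.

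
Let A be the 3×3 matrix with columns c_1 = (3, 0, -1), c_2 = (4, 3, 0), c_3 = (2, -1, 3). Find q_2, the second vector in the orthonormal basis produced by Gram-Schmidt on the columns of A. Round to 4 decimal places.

q_2 = (0.1229, 0.9214, 0.3686)

c_1 = (3, 0, -1); ‖c_1‖ = 3.1623, so q_1 = (0.9487, 0.0000, -0.3162).
q_1·c_2 = 0.9487·4 + 0.0000·3 + (-0.3162)·0 = 3.7947.
u_2 = c_2 − 3.7947·q_1 = (0.4000, 3.0000, 1.2000).
‖u_2‖ = 3.2558, so q_2 = (0.1229, 0.9214, 0.3686).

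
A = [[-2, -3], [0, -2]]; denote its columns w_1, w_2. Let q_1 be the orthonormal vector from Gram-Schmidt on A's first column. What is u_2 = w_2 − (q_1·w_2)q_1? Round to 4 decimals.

q_1 = w_1/‖w_1‖ = (-2, 0)/2.0000 = (-1.0000, 0.0000).
r_{12} = q_1·w_2 = 3.0000.
u_2 = w_2 − 3.0000·q_1 = (0.0000, -2.0000).

u_2 = (0.0000, -2.0000)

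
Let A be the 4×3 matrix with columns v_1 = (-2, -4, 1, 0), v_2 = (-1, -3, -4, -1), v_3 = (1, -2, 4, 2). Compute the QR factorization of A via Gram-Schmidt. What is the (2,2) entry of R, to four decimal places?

r_{22} = 4.7157

v_1 = (-2, -4, 1, 0); ‖v_1‖ = 4.5826, so e_1 = (-0.4364, -0.8729, 0.2182, 0.0000).
e_1·v_2 = (-0.4364)·(-1) + (-0.8729)·(-3) + 0.2182·(-4) + 0.0000·(-1) = 2.1822.
u_2 = v_2 − 2.1822·e_1 = (-0.0476, -1.0952, -4.4762, -1.0000).
r_{22} = ‖u_2‖ = 4.7157.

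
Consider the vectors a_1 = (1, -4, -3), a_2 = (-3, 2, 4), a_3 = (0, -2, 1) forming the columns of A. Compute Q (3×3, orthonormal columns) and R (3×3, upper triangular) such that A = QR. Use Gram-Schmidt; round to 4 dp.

Q = [[0.1961, -0.7191, 0.6667], [-0.7845, -0.5230, -0.3333], [-0.5883, 0.4576, 0.6667]], R = [[5.0990, -4.5107, 0.9806], [0.0000, 2.9417, 1.5036], [0.0000, 0.0000, 1.3333]]

a_1 = (1, -4, -3); ‖a_1‖ = 5.0990, so q_1 = (0.1961, -0.7845, -0.5883).
q_1·a_2 = 0.1961·(-3) + (-0.7845)·2 + (-0.5883)·4 = -4.5107.
u_2 = a_2 + 4.5107·q_1 = (-2.1154, -1.5385, 1.3462).
‖u_2‖ = 2.9417, so q_2 = (-0.7191, -0.5230, 0.4576).
q_1·a_3 = 0.1961·0 + (-0.7845)·(-2) + (-0.5883)·1 = 0.9806; q_2·a_3 = (-0.7191)·0 + (-0.5230)·(-2) + 0.4576·1 = 1.5036.
u_3 = a_3 − 0.9806·q_1 − 1.5036·q_2 = (0.8889, -0.4444, 0.8889).
‖u_3‖ = 1.3333, so q_3 = (0.6667, -0.3333, 0.6667).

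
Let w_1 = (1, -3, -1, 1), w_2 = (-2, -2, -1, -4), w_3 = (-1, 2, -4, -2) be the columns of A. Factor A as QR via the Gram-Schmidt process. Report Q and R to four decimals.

w_1 = (1, -3, -1, 1); ‖w_1‖ = 3.4641, so e_1 = (0.2887, -0.8660, -0.2887, 0.2887).
e_1·w_2 = 0.2887·(-2) + (-0.8660)·(-2) + (-0.2887)·(-1) + 0.2887·(-4) = 0.2887.
u_2 = w_2 − 0.2887·e_1 = (-2.0833, -1.7500, -0.9167, -4.0833).
‖u_2‖ = 4.9917, so e_2 = (-0.4174, -0.3506, -0.1836, -0.8180).
e_1·w_3 = 0.2887·(-1) + (-0.8660)·2 + (-0.2887)·(-4) + 0.2887·(-2) = -1.4434; e_2·w_3 = (-0.4174)·(-1) + (-0.3506)·2 + (-0.1836)·(-4) + (-0.8180)·(-2) = 2.0868.
u_3 = w_3 + 1.4434·e_1 − 2.0868·e_2 = (0.2876, 1.4816, -4.0334, 0.1237).
‖u_3‖ = 4.3083, so e_3 = (0.0668, 0.3439, -0.9362, 0.0287).

Q = [[0.2887, -0.4174, 0.0668], [-0.8660, -0.3506, 0.3439], [-0.2887, -0.1836, -0.9362], [0.2887, -0.8180, 0.0287]], R = [[3.4641, 0.2887, -1.4434], [0.0000, 4.9917, 2.0868], [0.0000, 0.0000, 4.3083]]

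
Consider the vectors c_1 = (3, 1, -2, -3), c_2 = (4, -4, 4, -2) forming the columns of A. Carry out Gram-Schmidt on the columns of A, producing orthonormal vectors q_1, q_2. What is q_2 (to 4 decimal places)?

q_1 = c_1/‖c_1‖ = (3, 1, -2, -3)/4.7958 = (0.6255, 0.2085, -0.4170, -0.6255).
r_{12} = q_1·c_2 = 1.2511.
u_2 = c_2 − 1.2511·q_1 = (3.2174, -4.2609, 4.5217, -1.2174).
‖u_2‖ = 7.1017, so q_2 = (0.4530, -0.6000, 0.6367, -0.1714).

q_2 = (0.4530, -0.6000, 0.6367, -0.1714)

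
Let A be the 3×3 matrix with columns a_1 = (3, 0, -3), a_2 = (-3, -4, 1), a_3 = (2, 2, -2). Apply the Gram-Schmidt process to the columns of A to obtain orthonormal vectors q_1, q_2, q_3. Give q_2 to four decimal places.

a_1 = (3, 0, -3); ‖a_1‖ = 4.2426, so q_1 = (0.7071, 0.0000, -0.7071).
q_1·a_2 = 0.7071·(-3) + 0.0000·(-4) + (-0.7071)·1 = -2.8284.
u_2 = a_2 + 2.8284·q_1 = (-1.0000, -4.0000, -1.0000).
‖u_2‖ = 4.2426, so q_2 = (-0.2357, -0.9428, -0.2357).

q_2 = (-0.2357, -0.9428, -0.2357)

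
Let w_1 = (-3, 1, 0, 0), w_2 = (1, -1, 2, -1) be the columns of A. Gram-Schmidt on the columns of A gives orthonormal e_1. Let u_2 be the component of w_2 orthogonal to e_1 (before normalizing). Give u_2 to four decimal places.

w_1 = (-3, 1, 0, 0); ‖w_1‖ = 3.1623, so e_1 = (-0.9487, 0.3162, 0.0000, 0.0000).
e_1·w_2 = (-0.9487)·1 + 0.3162·(-1) + 0.0000·2 + 0.0000·(-1) = -1.2649.
u_2 = w_2 + 1.2649·e_1 = (-0.2000, -0.6000, 2.0000, -1.0000).

u_2 = (-0.2000, -0.6000, 2.0000, -1.0000)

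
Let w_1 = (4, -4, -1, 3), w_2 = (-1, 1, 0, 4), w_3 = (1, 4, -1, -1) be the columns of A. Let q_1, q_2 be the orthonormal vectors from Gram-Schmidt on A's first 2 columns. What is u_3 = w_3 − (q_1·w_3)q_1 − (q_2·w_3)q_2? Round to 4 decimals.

w_1 = (4, -4, -1, 3); ‖w_1‖ = 6.4807, so q_1 = (0.6172, -0.6172, -0.1543, 0.4629).
q_1·w_2 = 0.6172·(-1) + (-0.6172)·1 + (-0.1543)·0 + 0.4629·4 = 0.6172.
u_2 = w_2 − 0.6172·q_1 = (-1.3810, 1.3810, 0.0952, 3.7143).
‖u_2‖ = 4.1975, so q_2 = (-0.3290, 0.3290, 0.0227, 0.8849).
q_1·w_3 = 0.6172·1 + (-0.6172)·4 + (-0.1543)·(-1) + 0.4629·(-1) = -2.1602; q_2·w_3 = (-0.3290)·1 + 0.3290·4 + 0.0227·(-1) + 0.8849·(-1) = 0.0794.
u_3 = w_3 + 2.1602·q_1 − 0.0794·q_2 = (2.3595, 2.6405, -1.3351, -0.0703).

u_3 = (2.3595, 2.6405, -1.3351, -0.0703)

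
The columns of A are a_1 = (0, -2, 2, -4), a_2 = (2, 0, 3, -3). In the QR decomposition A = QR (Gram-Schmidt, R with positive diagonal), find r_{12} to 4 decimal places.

a_1 = (0, -2, 2, -4); ‖a_1‖ = 4.8990, so e_1 = (0.0000, -0.4082, 0.4082, -0.8165).
r_{12} = e_1·a_2 = 3.6742.

r_{12} = 3.6742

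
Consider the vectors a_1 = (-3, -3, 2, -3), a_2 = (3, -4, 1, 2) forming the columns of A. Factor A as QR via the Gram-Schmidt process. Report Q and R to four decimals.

a_1 = (-3, -3, 2, -3); ‖a_1‖ = 5.5678, so q_1 = (-0.5388, -0.5388, 0.3592, -0.5388).
q_1·a_2 = (-0.5388)·3 + (-0.5388)·(-4) + 0.3592·1 + (-0.5388)·2 = -0.1796.
u_2 = a_2 + 0.1796·q_1 = (2.9032, -4.0968, 1.0645, 1.9032).
‖u_2‖ = 5.4743, so q_2 = (0.5303, -0.7484, 0.1945, 0.3477).

Q = [[-0.5388, 0.5303], [-0.5388, -0.7484], [0.3592, 0.1945], [-0.5388, 0.3477]], R = [[5.5678, -0.1796], [0.0000, 5.4743]]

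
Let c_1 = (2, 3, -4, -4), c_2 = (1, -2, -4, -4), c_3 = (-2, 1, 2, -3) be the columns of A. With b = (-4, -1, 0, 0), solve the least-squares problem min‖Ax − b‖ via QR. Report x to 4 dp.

x = (-0.4570, 0.2918, 0.4651)

c_1 = (2, 3, -4, -4); ‖c_1‖ = 6.7082, so q_1 = (0.2981, 0.4472, -0.5963, -0.5963).
q_1·c_2 = 0.2981·1 + 0.4472·(-2) + (-0.5963)·(-4) + (-0.5963)·(-4) = 4.1740.
u_2 = c_2 − 4.1740·q_1 = (-0.2444, -3.8667, -1.5111, -1.5111).
‖u_2‖ = 4.4247, so q_2 = (-0.0552, -0.8739, -0.3415, -0.3415).
q_1·c_3 = 0.2981·(-2) + 0.4472·1 + (-0.5963)·2 + (-0.5963)·(-3) = 0.4472; q_2·c_3 = (-0.0552)·(-2) + (-0.8739)·1 + (-0.3415)·2 + (-0.3415)·(-3) = -0.4219.
u_3 = c_3 − 0.4472·q_1 + 0.4219·q_2 = (-2.1566, 0.4313, 2.1226, -2.8774).
‖u_3‖ = 4.1979, so q_3 = (-0.5137, 0.1027, 0.5056, -0.6854).
Qᵀb = (-1.6398, 1.0949, 1.9522).
Back-substitute: x_3 = 1.9522/4.1979 = 0.4651.
x_2 = (1.0949 + 0.4219·0.4651)/4.4247 = 0.2918.
x_1 = (-1.6398 − 4.1740·0.2918 − 0.4472·0.4651)/6.7082 = -0.4570.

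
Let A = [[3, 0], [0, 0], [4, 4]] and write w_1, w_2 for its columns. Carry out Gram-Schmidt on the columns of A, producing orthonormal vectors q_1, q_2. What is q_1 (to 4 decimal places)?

q_1 = w_1/‖w_1‖ = (3, 0, 4)/5.0000 = (0.6000, 0.0000, 0.8000).

q_1 = (0.6000, 0.0000, 0.8000)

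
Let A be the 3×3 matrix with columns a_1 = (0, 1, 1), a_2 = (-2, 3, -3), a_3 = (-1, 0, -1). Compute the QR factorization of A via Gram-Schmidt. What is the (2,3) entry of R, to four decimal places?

a_1 = (0, 1, 1); ‖a_1‖ = 1.4142, so q_1 = (0.0000, 0.7071, 0.7071).
q_1·a_2 = 0.0000·(-2) + 0.7071·3 + 0.7071·(-3) = 0.0000.
u_2 = a_2 + 0.0000·q_1 = (-2.0000, 3.0000, -3.0000).
‖u_2‖ = 4.6904, so q_2 = (-0.4264, 0.6396, -0.6396).
r_{23} = q_2·a_3 = 1.0660.

r_{23} = 1.0660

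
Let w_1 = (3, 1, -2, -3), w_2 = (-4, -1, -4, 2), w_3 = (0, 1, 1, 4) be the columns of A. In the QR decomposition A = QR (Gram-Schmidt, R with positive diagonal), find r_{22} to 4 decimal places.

w_1 = (3, 1, -2, -3); ‖w_1‖ = 4.7958, so q_1 = (0.6255, 0.2085, -0.4170, -0.6255).
q_1·w_2 = 0.6255·(-4) + 0.2085·(-1) + (-0.4170)·(-4) + (-0.6255)·2 = -2.2937.
u_2 = w_2 + 2.2937·q_1 = (-2.5652, -0.5217, -4.9565, 0.5652).
r_{22} = ‖u_2‖ = 5.6337.

r_{22} = 5.6337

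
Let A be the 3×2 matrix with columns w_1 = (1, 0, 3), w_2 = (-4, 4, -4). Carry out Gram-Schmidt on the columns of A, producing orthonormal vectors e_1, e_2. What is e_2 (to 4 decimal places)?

e_1 = w_1/‖w_1‖ = (1, 0, 3)/3.1623 = (0.3162, 0.0000, 0.9487).
r_{12} = e_1·w_2 = -5.0596.
u_2 = w_2 + 5.0596·e_1 = (-2.4000, 4.0000, 0.8000).
‖u_2‖ = 4.7329, so e_2 = (-0.5071, 0.8452, 0.1690).

e_2 = (-0.5071, 0.8452, 0.1690)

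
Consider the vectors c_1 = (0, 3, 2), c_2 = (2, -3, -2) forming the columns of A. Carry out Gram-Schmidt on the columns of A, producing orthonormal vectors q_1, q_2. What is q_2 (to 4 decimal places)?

c_1 = (0, 3, 2); ‖c_1‖ = 3.6056, so q_1 = (0.0000, 0.8321, 0.5547).
q_1·c_2 = 0.0000·2 + 0.8321·(-3) + 0.5547·(-2) = -3.6056.
u_2 = c_2 + 3.6056·q_1 = (2.0000, 0.0000, 0.0000).
‖u_2‖ = 2.0000, so q_2 = (1.0000, 0.0000, 0.0000).

q_2 = (1.0000, 0.0000, 0.0000)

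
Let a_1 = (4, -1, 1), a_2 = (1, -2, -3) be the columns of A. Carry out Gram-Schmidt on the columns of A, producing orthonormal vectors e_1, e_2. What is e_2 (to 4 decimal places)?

e_2 = (0.0907, -0.4990, -0.8619)

e_1 = a_1/‖a_1‖ = (4, -1, 1)/4.2426 = (0.9428, -0.2357, 0.2357).
r_{12} = e_1·a_2 = 0.7071.
u_2 = a_2 − 0.7071·e_1 = (0.3333, -1.8333, -3.1667).
‖u_2‖ = 3.6742, so e_2 = (0.0907, -0.4990, -0.8619).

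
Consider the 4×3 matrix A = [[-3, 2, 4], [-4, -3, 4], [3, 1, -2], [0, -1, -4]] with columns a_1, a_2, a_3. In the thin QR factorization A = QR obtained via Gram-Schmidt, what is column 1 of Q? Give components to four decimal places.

a_1 = (-3, -4, 3, 0); ‖a_1‖ = 5.8310, so q_1 = (-0.5145, -0.6860, 0.5145, 0.0000).

q_1 = (-0.5145, -0.6860, 0.5145, 0.0000)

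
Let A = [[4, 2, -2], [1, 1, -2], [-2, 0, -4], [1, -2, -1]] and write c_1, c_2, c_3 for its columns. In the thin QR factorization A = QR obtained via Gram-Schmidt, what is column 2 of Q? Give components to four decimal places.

c_1 = (4, 1, -2, 1); ‖c_1‖ = 4.6904, so e_1 = (0.8528, 0.2132, -0.4264, 0.2132).
e_1·c_2 = 0.8528·2 + 0.2132·1 + (-0.4264)·0 + 0.2132·(-2) = 1.4924.
u_2 = c_2 − 1.4924·e_1 = (0.7273, 0.6818, 0.6364, -2.3182).
‖u_2‖ = 2.6024, so e_2 = (0.2795, 0.2620, 0.2445, -0.8908).

e_2 = (0.2795, 0.2620, 0.2445, -0.8908)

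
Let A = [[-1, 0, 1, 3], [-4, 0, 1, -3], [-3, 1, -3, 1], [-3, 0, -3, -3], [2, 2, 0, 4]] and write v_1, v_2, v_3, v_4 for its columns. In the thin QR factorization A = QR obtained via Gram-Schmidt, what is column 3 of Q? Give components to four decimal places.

e_3 = (0.3685, 0.6554, -0.3488, -0.5316, 0.1744)

e_1 = v_1/‖v_1‖ = (-1, -4, -3, -3, 2)/6.2450 = (-0.1601, -0.6405, -0.4804, -0.4804, 0.3203).
r_{12} = e_1·v_2 = 0.1601.
u_2 = v_2 − 0.1601·e_1 = (0.0256, 0.1026, 1.0769, 0.0769, 1.9487).
‖u_2‖ = 2.2303, so e_2 = (0.0115, 0.0460, 0.4829, 0.0345, 0.8737).
r_{13} = e_1·v_3 = 2.0817; r_{23} = e_2·v_3 = -1.4945.
u_3 = v_3 − 2.0817·e_1 + 1.4945·e_2 = (1.3505, 2.4021, -1.2784, -1.9485, 0.6392).
‖u_3‖ = 3.6651, so e_3 = (0.3685, 0.6554, -0.3488, -0.5316, 0.1744).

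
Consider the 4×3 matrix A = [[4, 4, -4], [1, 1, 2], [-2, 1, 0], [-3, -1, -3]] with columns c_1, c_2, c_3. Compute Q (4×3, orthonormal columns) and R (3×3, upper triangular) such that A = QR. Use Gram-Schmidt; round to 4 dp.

Q = [[0.7303, 0.5587, -0.3928], [0.1826, 0.1397, 0.5666], [-0.3651, 0.7683, 0.4018], [-0.5477, 0.2794, -0.6027]], R = [[5.4772, 3.2863, -0.9129], [0.0000, 2.8636, -2.7937], [0.0000, 0.0000, 4.5124]]

c_1 = (4, 1, -2, -3); ‖c_1‖ = 5.4772, so q_1 = (0.7303, 0.1826, -0.3651, -0.5477).
q_1·c_2 = 0.7303·4 + 0.1826·1 + (-0.3651)·1 + (-0.5477)·(-1) = 3.2863.
u_2 = c_2 − 3.2863·q_1 = (1.6000, 0.4000, 2.2000, 0.8000).
‖u_2‖ = 2.8636, so q_2 = (0.5587, 0.1397, 0.7683, 0.2794).
q_1·c_3 = 0.7303·(-4) + 0.1826·2 + (-0.3651)·0 + (-0.5477)·(-3) = -0.9129; q_2·c_3 = 0.5587·(-4) + 0.1397·2 + 0.7683·0 + 0.2794·(-3) = -2.7937.
u_3 = c_3 + 0.9129·q_1 + 2.7937·q_2 = (-1.7724, 2.5569, 1.8130, -2.7195).
‖u_3‖ = 4.5124, so q_3 = (-0.3928, 0.5666, 0.4018, -0.6027).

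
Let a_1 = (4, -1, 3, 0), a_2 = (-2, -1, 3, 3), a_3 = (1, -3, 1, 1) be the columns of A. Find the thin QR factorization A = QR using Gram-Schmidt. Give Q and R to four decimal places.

Q = [[0.7845, -0.4828, 0.0358], [-0.1961, -0.1931, -0.9304], [0.5883, 0.5794, -0.3578], [0.0000, 0.6276, 0.0716]], R = [[5.0990, 0.3922, 1.9612], [0.0000, 4.7798, 1.3036], [0.0000, 0.0000, 2.5406]]

a_1 = (4, -1, 3, 0); ‖a_1‖ = 5.0990, so q_1 = (0.7845, -0.1961, 0.5883, 0.0000).
q_1·a_2 = 0.7845·(-2) + (-0.1961)·(-1) + 0.5883·3 + 0.0000·3 = 0.3922.
u_2 = a_2 − 0.3922·q_1 = (-2.3077, -0.9231, 2.7692, 3.0000).
‖u_2‖ = 4.7798, so q_2 = (-0.4828, -0.1931, 0.5794, 0.6276).
q_1·a_3 = 0.7845·1 + (-0.1961)·(-3) + 0.5883·1 + 0.0000·1 = 1.9612; q_2·a_3 = (-0.4828)·1 + (-0.1931)·(-3) + 0.5794·1 + 0.6276·1 = 1.3036.
u_3 = a_3 − 1.9612·q_1 − 1.3036·q_2 = (0.0909, -2.3636, -0.9091, 0.1818).
‖u_3‖ = 2.5406, so q_3 = (0.0358, -0.9304, -0.3578, 0.0716).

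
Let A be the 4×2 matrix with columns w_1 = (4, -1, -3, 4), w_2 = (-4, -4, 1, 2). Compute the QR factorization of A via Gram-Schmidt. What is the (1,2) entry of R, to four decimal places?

w_1 = (4, -1, -3, 4); ‖w_1‖ = 6.4807, so e_1 = (0.6172, -0.1543, -0.4629, 0.6172).
r_{12} = e_1·w_2 = -1.0801.

r_{12} = -1.0801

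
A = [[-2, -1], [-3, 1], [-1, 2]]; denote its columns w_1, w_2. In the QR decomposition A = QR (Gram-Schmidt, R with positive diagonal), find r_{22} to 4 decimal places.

r_{22} = 2.3146

w_1 = (-2, -3, -1); ‖w_1‖ = 3.7417, so q_1 = (-0.5345, -0.8018, -0.2673).
q_1·w_2 = (-0.5345)·(-1) + (-0.8018)·1 + (-0.2673)·2 = -0.8018.
u_2 = w_2 + 0.8018·q_1 = (-1.4286, 0.3571, 1.7857).
r_{22} = ‖u_2‖ = 2.3146.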